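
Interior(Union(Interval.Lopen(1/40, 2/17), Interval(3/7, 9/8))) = Union(Interval.open(1/40, 2/17), Interval.open(3/7, 9/8))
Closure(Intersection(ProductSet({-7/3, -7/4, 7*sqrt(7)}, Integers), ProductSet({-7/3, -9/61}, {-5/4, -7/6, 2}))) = ProductSet({-7/3}, {2})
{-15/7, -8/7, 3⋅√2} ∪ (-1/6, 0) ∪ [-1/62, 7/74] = {-15/7, -8/7, 3⋅√2} ∪ (-1/6, 7/74]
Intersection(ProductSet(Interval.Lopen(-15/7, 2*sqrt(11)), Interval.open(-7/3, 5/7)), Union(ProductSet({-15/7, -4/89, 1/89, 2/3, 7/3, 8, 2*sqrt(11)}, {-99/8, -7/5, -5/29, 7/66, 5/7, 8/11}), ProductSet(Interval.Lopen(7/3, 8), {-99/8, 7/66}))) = Union(ProductSet({-4/89, 1/89, 2/3, 7/3, 2*sqrt(11)}, {-7/5, -5/29, 7/66}), ProductSet(Interval.Lopen(7/3, 2*sqrt(11)), {7/66}))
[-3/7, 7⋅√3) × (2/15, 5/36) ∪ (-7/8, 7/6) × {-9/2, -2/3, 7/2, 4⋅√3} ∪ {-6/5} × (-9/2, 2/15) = ({-6/5} × (-9/2, 2/15)) ∪ ((-7/8, 7/6) × {-9/2, -2/3, 7/2, 4⋅√3}) ∪ ([-3/7, 7⋅√3) × (2/15, 5/36))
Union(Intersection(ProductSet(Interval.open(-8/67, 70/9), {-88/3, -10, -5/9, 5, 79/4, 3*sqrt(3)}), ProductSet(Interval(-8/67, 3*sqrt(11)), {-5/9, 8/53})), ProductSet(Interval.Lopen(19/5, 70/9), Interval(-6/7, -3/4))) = Union(ProductSet(Interval.open(-8/67, 70/9), {-5/9}), ProductSet(Interval.Lopen(19/5, 70/9), Interval(-6/7, -3/4)))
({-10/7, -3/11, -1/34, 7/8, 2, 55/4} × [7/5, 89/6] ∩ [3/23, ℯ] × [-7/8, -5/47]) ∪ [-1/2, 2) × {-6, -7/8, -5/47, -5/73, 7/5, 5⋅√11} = [-1/2, 2) × {-6, -7/8, -5/47, -5/73, 7/5, 5⋅√11}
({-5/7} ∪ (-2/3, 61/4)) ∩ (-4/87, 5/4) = (-4/87, 5/4)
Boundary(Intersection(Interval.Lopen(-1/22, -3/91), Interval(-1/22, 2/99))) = {-1/22, -3/91}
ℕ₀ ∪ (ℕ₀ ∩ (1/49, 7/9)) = ℕ₀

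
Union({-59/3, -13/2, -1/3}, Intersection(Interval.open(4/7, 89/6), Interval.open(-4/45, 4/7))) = {-59/3, -13/2, -1/3}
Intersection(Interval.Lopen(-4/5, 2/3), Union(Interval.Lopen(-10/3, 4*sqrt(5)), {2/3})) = Interval.Lopen(-4/5, 2/3)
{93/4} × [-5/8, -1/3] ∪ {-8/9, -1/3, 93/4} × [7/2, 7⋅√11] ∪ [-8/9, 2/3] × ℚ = ([-8/9, 2/3] × ℚ) ∪ ({93/4} × [-5/8, -1/3]) ∪ ({-8/9, -1/3, 93/4} × [7/2, 7⋅√11])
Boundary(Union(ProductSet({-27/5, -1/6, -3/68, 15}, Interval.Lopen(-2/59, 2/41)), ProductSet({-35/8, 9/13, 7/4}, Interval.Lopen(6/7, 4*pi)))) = Union(ProductSet({-35/8, 9/13, 7/4}, Interval(6/7, 4*pi)), ProductSet({-27/5, -1/6, -3/68, 15}, Interval(-2/59, 2/41)))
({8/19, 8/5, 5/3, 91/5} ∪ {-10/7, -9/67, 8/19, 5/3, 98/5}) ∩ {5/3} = {5/3}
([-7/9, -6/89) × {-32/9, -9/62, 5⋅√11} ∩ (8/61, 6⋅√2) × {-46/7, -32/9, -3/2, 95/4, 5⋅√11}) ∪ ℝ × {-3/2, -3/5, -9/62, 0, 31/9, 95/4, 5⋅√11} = ℝ × {-3/2, -3/5, -9/62, 0, 31/9, 95/4, 5⋅√11}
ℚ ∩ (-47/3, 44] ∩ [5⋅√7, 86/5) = ℚ ∩ [5⋅√7, 86/5)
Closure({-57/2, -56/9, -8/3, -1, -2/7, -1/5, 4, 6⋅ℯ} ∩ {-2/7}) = {-2/7}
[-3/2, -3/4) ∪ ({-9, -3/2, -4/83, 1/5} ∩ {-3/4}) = [-3/2, -3/4)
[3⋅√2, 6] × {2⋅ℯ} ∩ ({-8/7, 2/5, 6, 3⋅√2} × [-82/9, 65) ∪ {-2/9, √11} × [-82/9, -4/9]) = {6, 3⋅√2} × {2⋅ℯ}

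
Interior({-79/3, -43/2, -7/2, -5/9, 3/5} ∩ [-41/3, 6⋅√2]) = ∅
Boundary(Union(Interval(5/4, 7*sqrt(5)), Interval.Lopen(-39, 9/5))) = {-39, 7*sqrt(5)}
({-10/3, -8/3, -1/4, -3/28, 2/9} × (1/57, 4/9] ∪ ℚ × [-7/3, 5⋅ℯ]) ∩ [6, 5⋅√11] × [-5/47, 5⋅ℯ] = (ℚ ∩ [6, 5⋅√11]) × [-5/47, 5⋅ℯ]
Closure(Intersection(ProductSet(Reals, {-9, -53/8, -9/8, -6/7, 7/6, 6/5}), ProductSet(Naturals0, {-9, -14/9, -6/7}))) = ProductSet(Naturals0, {-9, -6/7})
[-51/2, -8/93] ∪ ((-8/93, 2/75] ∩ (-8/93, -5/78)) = [-51/2, -5/78)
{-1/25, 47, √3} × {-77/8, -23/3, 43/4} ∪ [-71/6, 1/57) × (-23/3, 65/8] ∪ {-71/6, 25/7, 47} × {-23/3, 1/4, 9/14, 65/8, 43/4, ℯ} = ({-1/25, 47, √3} × {-77/8, -23/3, 43/4}) ∪ ([-71/6, 1/57) × (-23/3, 65/8]) ∪ ({-71/6, 25/7, 47} × {-23/3, 1/4, 9/14, 65/8, 43/4, ℯ})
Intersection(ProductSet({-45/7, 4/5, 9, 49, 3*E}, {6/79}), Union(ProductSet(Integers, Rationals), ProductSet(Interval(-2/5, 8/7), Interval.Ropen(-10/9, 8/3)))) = ProductSet({4/5, 9, 49}, {6/79})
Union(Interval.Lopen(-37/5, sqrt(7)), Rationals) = Union(Interval(-37/5, sqrt(7)), Rationals)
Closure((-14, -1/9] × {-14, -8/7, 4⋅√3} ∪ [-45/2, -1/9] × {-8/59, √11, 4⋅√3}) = ([-14, -1/9] × {-14, -8/7, 4⋅√3}) ∪ ([-45/2, -1/9] × {-8/59, √11, 4⋅√3})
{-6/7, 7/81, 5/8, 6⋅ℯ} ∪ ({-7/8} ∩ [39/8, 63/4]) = {-6/7, 7/81, 5/8, 6⋅ℯ}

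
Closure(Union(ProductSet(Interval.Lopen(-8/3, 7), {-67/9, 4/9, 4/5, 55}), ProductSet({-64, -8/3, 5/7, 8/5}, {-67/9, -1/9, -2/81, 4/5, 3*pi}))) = Union(ProductSet({-64, -8/3, 5/7, 8/5}, {-67/9, -1/9, -2/81, 4/5, 3*pi}), ProductSet(Interval(-8/3, 7), {-67/9, 4/9, 4/5, 55}))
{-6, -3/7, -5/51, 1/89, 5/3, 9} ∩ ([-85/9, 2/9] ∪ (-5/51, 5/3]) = {-6, -3/7, -5/51, 1/89, 5/3}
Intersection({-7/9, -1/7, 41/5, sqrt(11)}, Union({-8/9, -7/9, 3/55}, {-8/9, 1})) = {-7/9}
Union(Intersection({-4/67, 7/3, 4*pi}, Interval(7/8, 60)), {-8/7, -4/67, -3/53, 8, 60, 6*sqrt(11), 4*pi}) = {-8/7, -4/67, -3/53, 7/3, 8, 60, 6*sqrt(11), 4*pi}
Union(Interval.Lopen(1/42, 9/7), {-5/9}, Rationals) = Union(Interval(1/42, 9/7), Rationals)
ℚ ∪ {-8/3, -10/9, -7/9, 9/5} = ℚ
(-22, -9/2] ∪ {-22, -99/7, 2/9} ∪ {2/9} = [-22, -9/2] ∪ {2/9}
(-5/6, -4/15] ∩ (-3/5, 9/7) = (-3/5, -4/15]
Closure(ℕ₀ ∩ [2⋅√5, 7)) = {5, 6}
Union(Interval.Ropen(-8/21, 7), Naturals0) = Union(Interval(-8/21, 7), Naturals0)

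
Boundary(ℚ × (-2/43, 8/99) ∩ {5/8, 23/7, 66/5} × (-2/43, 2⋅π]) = {5/8, 23/7, 66/5} × [-2/43, 8/99]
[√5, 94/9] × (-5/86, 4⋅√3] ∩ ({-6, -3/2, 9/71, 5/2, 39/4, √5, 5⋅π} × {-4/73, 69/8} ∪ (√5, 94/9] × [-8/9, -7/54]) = {5/2, 39/4, √5} × {-4/73}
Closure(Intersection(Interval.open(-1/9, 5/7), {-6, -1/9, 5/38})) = {5/38}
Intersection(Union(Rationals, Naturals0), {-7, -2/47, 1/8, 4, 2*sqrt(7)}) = {-7, -2/47, 1/8, 4}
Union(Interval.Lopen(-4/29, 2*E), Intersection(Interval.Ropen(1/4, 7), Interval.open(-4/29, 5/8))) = Interval.Lopen(-4/29, 2*E)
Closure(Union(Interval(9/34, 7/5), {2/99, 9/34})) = Union({2/99}, Interval(9/34, 7/5))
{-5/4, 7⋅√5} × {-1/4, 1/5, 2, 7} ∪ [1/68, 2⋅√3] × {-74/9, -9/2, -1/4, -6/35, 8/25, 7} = ({-5/4, 7⋅√5} × {-1/4, 1/5, 2, 7}) ∪ ([1/68, 2⋅√3] × {-74/9, -9/2, -1/4, -6/35, 8/25, 7})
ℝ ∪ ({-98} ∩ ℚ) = ℝ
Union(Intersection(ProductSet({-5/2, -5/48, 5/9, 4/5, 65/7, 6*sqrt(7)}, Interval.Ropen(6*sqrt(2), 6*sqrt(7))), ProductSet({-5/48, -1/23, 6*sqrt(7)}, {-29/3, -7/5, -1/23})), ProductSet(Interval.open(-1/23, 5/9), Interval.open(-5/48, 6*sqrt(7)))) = ProductSet(Interval.open(-1/23, 5/9), Interval.open(-5/48, 6*sqrt(7)))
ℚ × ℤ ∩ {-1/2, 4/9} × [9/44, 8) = {-1/2, 4/9} × {1, 2, …, 7}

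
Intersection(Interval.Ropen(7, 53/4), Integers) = Range(7, 14, 1)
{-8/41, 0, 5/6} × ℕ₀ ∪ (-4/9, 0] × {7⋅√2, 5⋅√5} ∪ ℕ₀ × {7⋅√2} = ({-8/41, 0, 5/6} × ℕ₀) ∪ (ℕ₀ × {7⋅√2}) ∪ ((-4/9, 0] × {7⋅√2, 5⋅√5})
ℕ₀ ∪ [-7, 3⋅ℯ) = [-7, 3⋅ℯ) ∪ ℕ₀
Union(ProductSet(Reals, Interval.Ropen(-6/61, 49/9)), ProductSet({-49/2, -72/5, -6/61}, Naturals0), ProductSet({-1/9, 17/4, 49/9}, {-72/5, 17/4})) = Union(ProductSet({-49/2, -72/5, -6/61}, Naturals0), ProductSet({-1/9, 17/4, 49/9}, {-72/5, 17/4}), ProductSet(Reals, Interval.Ropen(-6/61, 49/9)))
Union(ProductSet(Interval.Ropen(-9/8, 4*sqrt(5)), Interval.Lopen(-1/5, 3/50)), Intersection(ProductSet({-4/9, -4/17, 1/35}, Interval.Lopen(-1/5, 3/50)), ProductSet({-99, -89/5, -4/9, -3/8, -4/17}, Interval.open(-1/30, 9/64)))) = ProductSet(Interval.Ropen(-9/8, 4*sqrt(5)), Interval.Lopen(-1/5, 3/50))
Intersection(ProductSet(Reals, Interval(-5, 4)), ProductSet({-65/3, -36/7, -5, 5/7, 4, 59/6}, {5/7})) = ProductSet({-65/3, -36/7, -5, 5/7, 4, 59/6}, {5/7})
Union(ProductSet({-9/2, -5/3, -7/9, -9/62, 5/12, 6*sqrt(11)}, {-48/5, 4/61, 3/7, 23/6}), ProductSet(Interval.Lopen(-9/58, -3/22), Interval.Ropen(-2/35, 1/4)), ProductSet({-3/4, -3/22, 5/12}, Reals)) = Union(ProductSet({-3/4, -3/22, 5/12}, Reals), ProductSet({-9/2, -5/3, -7/9, -9/62, 5/12, 6*sqrt(11)}, {-48/5, 4/61, 3/7, 23/6}), ProductSet(Interval.Lopen(-9/58, -3/22), Interval.Ropen(-2/35, 1/4)))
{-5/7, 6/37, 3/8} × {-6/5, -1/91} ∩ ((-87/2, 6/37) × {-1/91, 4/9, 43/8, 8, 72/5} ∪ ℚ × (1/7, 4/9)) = {-5/7} × {-1/91}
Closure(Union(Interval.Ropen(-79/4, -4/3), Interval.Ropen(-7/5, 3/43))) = Interval(-79/4, 3/43)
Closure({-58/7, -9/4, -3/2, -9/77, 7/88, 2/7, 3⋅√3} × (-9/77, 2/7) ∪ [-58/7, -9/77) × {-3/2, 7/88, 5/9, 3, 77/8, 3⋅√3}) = ([-58/7, -9/77] × {-3/2, 7/88, 5/9, 3, 77/8, 3⋅√3}) ∪ ({-58/7, -9/4, -3/2, -9/77, 7/88, 2/7, 3⋅√3} × [-9/77, 2/7])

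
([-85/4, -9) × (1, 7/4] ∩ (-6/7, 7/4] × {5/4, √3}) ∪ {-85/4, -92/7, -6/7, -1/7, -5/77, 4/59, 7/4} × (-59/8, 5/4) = {-85/4, -92/7, -6/7, -1/7, -5/77, 4/59, 7/4} × (-59/8, 5/4)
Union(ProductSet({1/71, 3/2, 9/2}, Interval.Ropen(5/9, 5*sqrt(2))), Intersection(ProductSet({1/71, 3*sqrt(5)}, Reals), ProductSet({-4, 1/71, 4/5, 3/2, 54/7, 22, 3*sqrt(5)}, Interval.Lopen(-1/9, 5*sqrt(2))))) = Union(ProductSet({1/71, 3*sqrt(5)}, Interval.Lopen(-1/9, 5*sqrt(2))), ProductSet({1/71, 3/2, 9/2}, Interval.Ropen(5/9, 5*sqrt(2))))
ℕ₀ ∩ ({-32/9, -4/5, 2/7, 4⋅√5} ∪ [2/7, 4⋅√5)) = {1, 2, …, 8}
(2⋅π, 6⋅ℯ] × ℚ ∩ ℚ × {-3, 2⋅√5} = (ℚ ∩ (2⋅π, 6⋅ℯ]) × {-3}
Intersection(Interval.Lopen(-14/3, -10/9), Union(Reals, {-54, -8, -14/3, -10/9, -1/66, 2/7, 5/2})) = Interval.Lopen(-14/3, -10/9)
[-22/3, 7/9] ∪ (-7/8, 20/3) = [-22/3, 20/3)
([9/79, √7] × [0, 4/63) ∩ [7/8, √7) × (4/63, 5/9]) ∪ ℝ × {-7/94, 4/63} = ℝ × {-7/94, 4/63}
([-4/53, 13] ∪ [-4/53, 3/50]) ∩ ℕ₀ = {0, 1, …, 13}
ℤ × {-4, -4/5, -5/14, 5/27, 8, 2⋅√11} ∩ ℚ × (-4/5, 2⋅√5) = ℤ × {-5/14, 5/27}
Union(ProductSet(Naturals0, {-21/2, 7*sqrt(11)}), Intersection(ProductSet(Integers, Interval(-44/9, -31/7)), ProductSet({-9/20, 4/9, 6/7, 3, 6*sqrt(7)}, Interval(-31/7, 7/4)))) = Union(ProductSet({3}, {-31/7}), ProductSet(Naturals0, {-21/2, 7*sqrt(11)}))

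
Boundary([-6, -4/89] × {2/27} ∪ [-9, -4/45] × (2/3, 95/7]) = ([-6, -4/89] × {2/27}) ∪ ({-9, -4/45} × [2/3, 95/7]) ∪ ([-9, -4/45] × {2/3, 95/7})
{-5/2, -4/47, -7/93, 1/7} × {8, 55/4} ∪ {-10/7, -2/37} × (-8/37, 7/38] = ({-10/7, -2/37} × (-8/37, 7/38]) ∪ ({-5/2, -4/47, -7/93, 1/7} × {8, 55/4})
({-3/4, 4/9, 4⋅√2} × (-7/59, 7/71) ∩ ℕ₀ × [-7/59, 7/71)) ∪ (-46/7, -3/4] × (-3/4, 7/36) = (-46/7, -3/4] × (-3/4, 7/36)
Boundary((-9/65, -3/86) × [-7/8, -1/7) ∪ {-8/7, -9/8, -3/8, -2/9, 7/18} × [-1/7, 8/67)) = ({-9/65, -3/86} × [-7/8, -1/7]) ∪ ([-9/65, -3/86] × {-7/8, -1/7}) ∪ ({-8/7, -9/8, -3/8, -2/9, 7/18} × [-1/7, 8/67])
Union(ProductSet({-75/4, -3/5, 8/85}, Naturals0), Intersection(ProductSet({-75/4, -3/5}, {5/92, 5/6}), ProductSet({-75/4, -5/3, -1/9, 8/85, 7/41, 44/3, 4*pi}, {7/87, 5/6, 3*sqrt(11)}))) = Union(ProductSet({-75/4}, {5/6}), ProductSet({-75/4, -3/5, 8/85}, Naturals0))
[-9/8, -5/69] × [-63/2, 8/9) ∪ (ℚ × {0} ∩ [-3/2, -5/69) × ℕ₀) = ((ℚ ∩ [-3/2, -5/69)) × {0}) ∪ ([-9/8, -5/69] × [-63/2, 8/9))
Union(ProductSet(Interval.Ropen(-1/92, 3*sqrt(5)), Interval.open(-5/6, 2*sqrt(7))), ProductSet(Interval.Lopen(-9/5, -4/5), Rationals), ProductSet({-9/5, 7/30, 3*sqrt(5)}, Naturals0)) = Union(ProductSet({-9/5, 7/30, 3*sqrt(5)}, Naturals0), ProductSet(Interval.Lopen(-9/5, -4/5), Rationals), ProductSet(Interval.Ropen(-1/92, 3*sqrt(5)), Interval.open(-5/6, 2*sqrt(7))))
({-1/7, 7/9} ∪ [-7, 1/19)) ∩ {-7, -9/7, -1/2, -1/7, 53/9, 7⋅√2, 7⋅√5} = {-7, -9/7, -1/2, -1/7}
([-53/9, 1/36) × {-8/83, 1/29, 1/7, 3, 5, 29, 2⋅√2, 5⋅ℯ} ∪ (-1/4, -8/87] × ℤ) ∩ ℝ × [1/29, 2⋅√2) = ([-53/9, 1/36) × {1/29, 1/7}) ∪ ((-1/4, -8/87] × {1, 2})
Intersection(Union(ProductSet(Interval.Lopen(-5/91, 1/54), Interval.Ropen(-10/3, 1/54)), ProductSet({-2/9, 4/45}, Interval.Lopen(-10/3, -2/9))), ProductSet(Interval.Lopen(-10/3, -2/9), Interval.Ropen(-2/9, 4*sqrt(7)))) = ProductSet({-2/9}, {-2/9})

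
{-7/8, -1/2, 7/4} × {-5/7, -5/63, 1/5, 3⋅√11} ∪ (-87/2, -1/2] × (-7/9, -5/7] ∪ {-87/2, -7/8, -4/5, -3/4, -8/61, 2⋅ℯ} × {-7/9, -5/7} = ((-87/2, -1/2] × (-7/9, -5/7]) ∪ ({-87/2, -7/8, -4/5, -3/4, -8/61, 2⋅ℯ} × {-7/9, -5/7}) ∪ ({-7/8, -1/2, 7/4} × {-5/7, -5/63, 1/5, 3⋅√11})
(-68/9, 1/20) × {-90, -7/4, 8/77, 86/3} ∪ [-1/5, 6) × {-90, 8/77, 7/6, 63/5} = ((-68/9, 1/20) × {-90, -7/4, 8/77, 86/3}) ∪ ([-1/5, 6) × {-90, 8/77, 7/6, 63/5})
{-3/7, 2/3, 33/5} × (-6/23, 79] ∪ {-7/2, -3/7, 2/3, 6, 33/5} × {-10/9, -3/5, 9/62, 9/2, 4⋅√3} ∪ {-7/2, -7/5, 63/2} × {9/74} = ({-7/2, -7/5, 63/2} × {9/74}) ∪ ({-3/7, 2/3, 33/5} × (-6/23, 79]) ∪ ({-7/2, -3/7, 2/3, 6, 33/5} × {-10/9, -3/5, 9/62, 9/2, 4⋅√3})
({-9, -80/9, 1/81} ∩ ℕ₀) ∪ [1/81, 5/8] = [1/81, 5/8]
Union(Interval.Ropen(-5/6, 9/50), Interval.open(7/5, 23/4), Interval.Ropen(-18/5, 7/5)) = Union(Interval.Ropen(-18/5, 7/5), Interval.open(7/5, 23/4))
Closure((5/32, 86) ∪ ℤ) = ℤ ∪ [5/32, 86]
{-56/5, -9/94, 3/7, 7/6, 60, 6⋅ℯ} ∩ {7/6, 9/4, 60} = {7/6, 60}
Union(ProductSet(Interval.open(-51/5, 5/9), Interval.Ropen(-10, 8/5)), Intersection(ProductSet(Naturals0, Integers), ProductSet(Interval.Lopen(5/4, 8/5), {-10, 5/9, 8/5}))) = ProductSet(Interval.open(-51/5, 5/9), Interval.Ropen(-10, 8/5))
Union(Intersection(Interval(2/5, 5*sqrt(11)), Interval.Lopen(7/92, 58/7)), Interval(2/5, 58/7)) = Interval(2/5, 58/7)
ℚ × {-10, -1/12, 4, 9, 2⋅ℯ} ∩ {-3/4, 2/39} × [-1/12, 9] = {-3/4, 2/39} × {-1/12, 4, 9, 2⋅ℯ}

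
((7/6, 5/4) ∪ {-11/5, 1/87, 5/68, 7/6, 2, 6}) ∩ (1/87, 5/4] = {5/68} ∪ [7/6, 5/4)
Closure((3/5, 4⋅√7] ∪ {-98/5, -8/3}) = {-98/5, -8/3} ∪ [3/5, 4⋅√7]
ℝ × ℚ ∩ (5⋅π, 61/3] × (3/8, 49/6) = (5⋅π, 61/3] × (ℚ ∩ (3/8, 49/6))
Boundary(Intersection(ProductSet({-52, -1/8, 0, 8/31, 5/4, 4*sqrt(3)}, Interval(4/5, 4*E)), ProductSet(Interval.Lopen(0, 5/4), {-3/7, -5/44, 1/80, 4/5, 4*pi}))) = ProductSet({8/31, 5/4}, {4/5})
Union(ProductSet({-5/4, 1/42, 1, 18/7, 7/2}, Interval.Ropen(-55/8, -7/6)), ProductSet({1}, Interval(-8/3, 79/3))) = Union(ProductSet({1}, Interval(-8/3, 79/3)), ProductSet({-5/4, 1/42, 1, 18/7, 7/2}, Interval.Ropen(-55/8, -7/6)))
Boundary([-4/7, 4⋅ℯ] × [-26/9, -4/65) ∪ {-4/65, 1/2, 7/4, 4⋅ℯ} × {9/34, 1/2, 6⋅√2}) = ({-4/7, 4⋅ℯ} × [-26/9, -4/65]) ∪ ([-4/7, 4⋅ℯ] × {-26/9, -4/65}) ∪ ({-4/65, 1/2, 7/4, 4⋅ℯ} × {9/34, 1/2, 6⋅√2})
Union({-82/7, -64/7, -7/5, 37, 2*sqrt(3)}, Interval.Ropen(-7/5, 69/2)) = Union({-82/7, -64/7, 37}, Interval.Ropen(-7/5, 69/2))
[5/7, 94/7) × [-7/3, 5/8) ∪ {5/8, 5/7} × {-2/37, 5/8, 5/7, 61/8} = ({5/8, 5/7} × {-2/37, 5/8, 5/7, 61/8}) ∪ ([5/7, 94/7) × [-7/3, 5/8))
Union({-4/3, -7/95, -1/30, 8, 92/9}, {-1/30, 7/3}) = {-4/3, -7/95, -1/30, 7/3, 8, 92/9}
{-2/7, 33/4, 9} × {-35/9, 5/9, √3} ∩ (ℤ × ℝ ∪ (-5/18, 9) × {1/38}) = {9} × {-35/9, 5/9, √3}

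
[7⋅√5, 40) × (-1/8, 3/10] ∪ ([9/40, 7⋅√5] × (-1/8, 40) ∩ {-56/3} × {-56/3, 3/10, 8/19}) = [7⋅√5, 40) × (-1/8, 3/10]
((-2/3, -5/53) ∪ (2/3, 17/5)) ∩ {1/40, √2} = {√2}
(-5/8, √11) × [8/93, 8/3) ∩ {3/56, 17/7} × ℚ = {3/56, 17/7} × (ℚ ∩ [8/93, 8/3))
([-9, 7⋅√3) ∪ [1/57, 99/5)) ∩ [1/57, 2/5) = [1/57, 2/5)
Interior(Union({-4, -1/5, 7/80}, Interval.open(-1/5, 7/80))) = Interval.open(-1/5, 7/80)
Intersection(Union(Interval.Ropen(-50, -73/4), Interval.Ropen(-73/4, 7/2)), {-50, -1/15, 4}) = {-50, -1/15}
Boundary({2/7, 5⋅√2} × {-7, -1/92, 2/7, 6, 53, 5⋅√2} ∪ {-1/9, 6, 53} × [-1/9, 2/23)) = ({-1/9, 6, 53} × [-1/9, 2/23]) ∪ ({2/7, 5⋅√2} × {-7, -1/92, 2/7, 6, 53, 5⋅√2})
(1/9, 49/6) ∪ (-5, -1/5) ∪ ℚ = ℚ ∪ [-5, -1/5] ∪ [1/9, 49/6]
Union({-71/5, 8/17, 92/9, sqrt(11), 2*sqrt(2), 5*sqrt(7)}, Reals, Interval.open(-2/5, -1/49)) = Interval(-oo, oo)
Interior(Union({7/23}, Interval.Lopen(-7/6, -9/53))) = Interval.open(-7/6, -9/53)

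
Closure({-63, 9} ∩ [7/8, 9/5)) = ∅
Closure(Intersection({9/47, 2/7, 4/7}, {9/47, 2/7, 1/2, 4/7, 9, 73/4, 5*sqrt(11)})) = {9/47, 2/7, 4/7}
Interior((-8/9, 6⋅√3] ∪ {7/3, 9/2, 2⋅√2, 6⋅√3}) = (-8/9, 6⋅√3)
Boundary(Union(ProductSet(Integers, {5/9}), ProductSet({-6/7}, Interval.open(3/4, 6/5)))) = Union(ProductSet({-6/7}, Interval(3/4, 6/5)), ProductSet(Integers, {5/9}))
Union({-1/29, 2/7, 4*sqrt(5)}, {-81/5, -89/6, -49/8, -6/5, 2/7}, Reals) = Reals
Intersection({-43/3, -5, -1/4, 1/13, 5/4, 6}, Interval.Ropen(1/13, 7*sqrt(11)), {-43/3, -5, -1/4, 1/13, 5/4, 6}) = {1/13, 5/4, 6}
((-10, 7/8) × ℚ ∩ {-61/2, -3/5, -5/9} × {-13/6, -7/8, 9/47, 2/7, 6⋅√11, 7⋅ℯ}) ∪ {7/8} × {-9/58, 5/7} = ({7/8} × {-9/58, 5/7}) ∪ ({-3/5, -5/9} × {-13/6, -7/8, 9/47, 2/7})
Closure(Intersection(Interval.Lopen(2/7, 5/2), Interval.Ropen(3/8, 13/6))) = Interval(3/8, 13/6)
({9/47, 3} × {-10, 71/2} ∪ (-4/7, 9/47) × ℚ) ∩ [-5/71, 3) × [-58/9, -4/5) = [-5/71, 9/47) × (ℚ ∩ [-58/9, -4/5))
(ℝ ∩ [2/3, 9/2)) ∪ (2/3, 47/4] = [2/3, 47/4]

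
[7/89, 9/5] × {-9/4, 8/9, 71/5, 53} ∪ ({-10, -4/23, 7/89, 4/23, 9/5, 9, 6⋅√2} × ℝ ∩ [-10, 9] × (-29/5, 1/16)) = ([7/89, 9/5] × {-9/4, 8/9, 71/5, 53}) ∪ ({-10, -4/23, 7/89, 4/23, 9/5, 9, 6⋅√2} × (-29/5, 1/16))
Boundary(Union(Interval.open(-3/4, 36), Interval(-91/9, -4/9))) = {-91/9, 36}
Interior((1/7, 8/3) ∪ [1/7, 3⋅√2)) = (1/7, 3⋅√2)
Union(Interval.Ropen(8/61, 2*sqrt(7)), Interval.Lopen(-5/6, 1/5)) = Interval.open(-5/6, 2*sqrt(7))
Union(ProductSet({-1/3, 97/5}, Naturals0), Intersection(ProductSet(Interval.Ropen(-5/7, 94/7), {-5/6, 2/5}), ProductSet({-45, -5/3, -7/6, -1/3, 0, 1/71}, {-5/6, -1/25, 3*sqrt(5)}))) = Union(ProductSet({-1/3, 97/5}, Naturals0), ProductSet({-1/3, 0, 1/71}, {-5/6}))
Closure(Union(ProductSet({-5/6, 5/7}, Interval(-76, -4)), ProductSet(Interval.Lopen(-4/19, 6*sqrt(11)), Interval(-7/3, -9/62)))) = Union(ProductSet({-5/6, 5/7}, Interval(-76, -4)), ProductSet(Interval(-4/19, 6*sqrt(11)), Interval(-7/3, -9/62)))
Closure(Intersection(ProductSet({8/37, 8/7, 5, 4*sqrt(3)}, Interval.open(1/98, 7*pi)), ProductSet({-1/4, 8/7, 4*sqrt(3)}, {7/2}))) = ProductSet({8/7, 4*sqrt(3)}, {7/2})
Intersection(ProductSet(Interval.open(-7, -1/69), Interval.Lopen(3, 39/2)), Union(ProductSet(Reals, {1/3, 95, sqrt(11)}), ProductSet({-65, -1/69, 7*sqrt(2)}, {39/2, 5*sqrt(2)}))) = ProductSet(Interval.open(-7, -1/69), {sqrt(11)})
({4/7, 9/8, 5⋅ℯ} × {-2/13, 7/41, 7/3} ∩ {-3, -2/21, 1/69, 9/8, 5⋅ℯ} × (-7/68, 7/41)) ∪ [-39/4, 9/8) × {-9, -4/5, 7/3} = [-39/4, 9/8) × {-9, -4/5, 7/3}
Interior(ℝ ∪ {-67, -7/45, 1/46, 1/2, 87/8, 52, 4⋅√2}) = ℝ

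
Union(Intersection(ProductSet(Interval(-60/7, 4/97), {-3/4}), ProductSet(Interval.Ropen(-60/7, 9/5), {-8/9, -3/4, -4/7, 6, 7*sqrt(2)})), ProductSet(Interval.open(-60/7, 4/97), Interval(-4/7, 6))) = Union(ProductSet(Interval(-60/7, 4/97), {-3/4}), ProductSet(Interval.open(-60/7, 4/97), Interval(-4/7, 6)))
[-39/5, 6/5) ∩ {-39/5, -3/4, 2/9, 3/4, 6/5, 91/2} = {-39/5, -3/4, 2/9, 3/4}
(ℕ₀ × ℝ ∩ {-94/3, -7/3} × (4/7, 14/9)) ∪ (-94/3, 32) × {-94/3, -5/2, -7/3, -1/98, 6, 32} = (-94/3, 32) × {-94/3, -5/2, -7/3, -1/98, 6, 32}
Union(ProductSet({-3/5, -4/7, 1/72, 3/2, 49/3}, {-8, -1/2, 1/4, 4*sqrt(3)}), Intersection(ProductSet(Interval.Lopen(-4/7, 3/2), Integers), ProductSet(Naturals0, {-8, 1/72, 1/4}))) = Union(ProductSet({-3/5, -4/7, 1/72, 3/2, 49/3}, {-8, -1/2, 1/4, 4*sqrt(3)}), ProductSet(Range(0, 2, 1), {-8}))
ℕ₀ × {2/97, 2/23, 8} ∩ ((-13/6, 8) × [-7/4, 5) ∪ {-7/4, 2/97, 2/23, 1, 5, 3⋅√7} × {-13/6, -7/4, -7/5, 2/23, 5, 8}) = ({1, 5} × {2/23, 8}) ∪ ({0, 1, …, 7} × {2/97, 2/23})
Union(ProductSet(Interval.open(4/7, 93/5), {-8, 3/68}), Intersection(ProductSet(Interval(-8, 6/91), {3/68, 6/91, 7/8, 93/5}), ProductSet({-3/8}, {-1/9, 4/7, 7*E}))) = ProductSet(Interval.open(4/7, 93/5), {-8, 3/68})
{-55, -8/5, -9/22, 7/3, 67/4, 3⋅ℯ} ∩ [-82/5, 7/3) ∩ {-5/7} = ∅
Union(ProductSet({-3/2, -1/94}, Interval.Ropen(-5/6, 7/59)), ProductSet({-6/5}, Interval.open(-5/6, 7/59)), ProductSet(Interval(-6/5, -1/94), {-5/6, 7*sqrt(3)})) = Union(ProductSet({-6/5}, Interval.open(-5/6, 7/59)), ProductSet({-3/2, -1/94}, Interval.Ropen(-5/6, 7/59)), ProductSet(Interval(-6/5, -1/94), {-5/6, 7*sqrt(3)}))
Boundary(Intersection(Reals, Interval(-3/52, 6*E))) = {-3/52, 6*E}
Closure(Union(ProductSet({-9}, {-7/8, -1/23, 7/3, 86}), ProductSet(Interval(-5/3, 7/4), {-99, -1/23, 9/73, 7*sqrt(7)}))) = Union(ProductSet({-9}, {-7/8, -1/23, 7/3, 86}), ProductSet(Interval(-5/3, 7/4), {-99, -1/23, 9/73, 7*sqrt(7)}))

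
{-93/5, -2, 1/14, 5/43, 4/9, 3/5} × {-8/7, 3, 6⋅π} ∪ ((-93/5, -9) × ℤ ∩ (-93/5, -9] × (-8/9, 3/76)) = ((-93/5, -9) × {0}) ∪ ({-93/5, -2, 1/14, 5/43, 4/9, 3/5} × {-8/7, 3, 6⋅π})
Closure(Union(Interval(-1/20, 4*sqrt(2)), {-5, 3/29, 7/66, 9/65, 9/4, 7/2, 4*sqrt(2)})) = Union({-5}, Interval(-1/20, 4*sqrt(2)))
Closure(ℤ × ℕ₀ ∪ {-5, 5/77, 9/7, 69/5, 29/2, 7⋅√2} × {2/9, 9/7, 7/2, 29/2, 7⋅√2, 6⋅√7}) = (ℤ × ℕ₀) ∪ ({-5, 5/77, 9/7, 69/5, 29/2, 7⋅√2} × {2/9, 9/7, 7/2, 29/2, 7⋅√2, 6⋅√7})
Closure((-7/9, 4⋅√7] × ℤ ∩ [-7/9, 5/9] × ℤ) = [-7/9, 5/9] × ℤ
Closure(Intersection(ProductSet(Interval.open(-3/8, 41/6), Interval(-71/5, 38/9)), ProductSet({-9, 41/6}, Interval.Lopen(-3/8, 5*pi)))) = EmptySet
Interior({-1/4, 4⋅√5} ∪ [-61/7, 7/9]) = (-61/7, 7/9)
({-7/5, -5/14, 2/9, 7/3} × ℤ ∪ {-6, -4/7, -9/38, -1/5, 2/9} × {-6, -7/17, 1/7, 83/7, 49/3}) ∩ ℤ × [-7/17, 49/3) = {-6} × {-7/17, 1/7, 83/7}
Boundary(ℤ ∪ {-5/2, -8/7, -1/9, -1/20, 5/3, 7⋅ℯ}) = ℤ ∪ {-5/2, -8/7, -1/9, -1/20, 5/3, 7⋅ℯ}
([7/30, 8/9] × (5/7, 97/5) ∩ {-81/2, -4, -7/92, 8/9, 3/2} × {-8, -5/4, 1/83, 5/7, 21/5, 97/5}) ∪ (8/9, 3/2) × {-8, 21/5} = ({8/9} × {21/5}) ∪ ((8/9, 3/2) × {-8, 21/5})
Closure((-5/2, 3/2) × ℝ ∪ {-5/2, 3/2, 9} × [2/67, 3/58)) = ([-5/2, 3/2] × ℝ) ∪ ({-5/2, 3/2, 9} × [2/67, 3/58])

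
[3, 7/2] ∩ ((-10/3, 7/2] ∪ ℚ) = [3, 7/2] ∪ (ℚ ∩ [3, 7/2])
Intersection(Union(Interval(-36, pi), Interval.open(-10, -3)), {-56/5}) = {-56/5}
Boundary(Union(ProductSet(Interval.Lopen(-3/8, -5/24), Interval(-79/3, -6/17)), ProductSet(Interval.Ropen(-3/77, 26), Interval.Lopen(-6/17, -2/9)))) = Union(ProductSet({-3/8, -5/24}, Interval(-79/3, -6/17)), ProductSet({-3/77, 26}, Interval(-6/17, -2/9)), ProductSet(Interval(-3/8, -5/24), {-79/3, -6/17}), ProductSet(Interval(-3/77, 26), {-6/17, -2/9}))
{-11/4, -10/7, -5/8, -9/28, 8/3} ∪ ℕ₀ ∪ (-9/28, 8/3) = {-11/4, -10/7, -5/8} ∪ [-9/28, 8/3] ∪ ℕ₀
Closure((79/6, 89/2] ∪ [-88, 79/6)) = [-88, 89/2]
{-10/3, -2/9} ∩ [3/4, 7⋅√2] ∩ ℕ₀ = ∅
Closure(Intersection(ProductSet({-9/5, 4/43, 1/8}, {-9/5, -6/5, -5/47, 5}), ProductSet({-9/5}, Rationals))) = ProductSet({-9/5}, {-9/5, -6/5, -5/47, 5})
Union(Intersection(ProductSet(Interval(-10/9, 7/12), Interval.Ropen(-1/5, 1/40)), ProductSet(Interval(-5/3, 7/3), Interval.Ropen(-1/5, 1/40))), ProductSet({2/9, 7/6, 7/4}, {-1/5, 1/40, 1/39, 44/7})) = Union(ProductSet({2/9, 7/6, 7/4}, {-1/5, 1/40, 1/39, 44/7}), ProductSet(Interval(-10/9, 7/12), Interval.Ropen(-1/5, 1/40)))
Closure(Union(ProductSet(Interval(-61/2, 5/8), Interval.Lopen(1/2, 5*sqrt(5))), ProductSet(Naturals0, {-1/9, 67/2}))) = Union(ProductSet(Interval(-61/2, 5/8), Interval(1/2, 5*sqrt(5))), ProductSet(Naturals0, {-1/9, 67/2}))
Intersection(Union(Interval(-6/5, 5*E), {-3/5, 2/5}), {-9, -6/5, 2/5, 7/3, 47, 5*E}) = {-6/5, 2/5, 7/3, 5*E}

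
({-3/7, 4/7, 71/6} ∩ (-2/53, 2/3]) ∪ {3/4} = {4/7, 3/4}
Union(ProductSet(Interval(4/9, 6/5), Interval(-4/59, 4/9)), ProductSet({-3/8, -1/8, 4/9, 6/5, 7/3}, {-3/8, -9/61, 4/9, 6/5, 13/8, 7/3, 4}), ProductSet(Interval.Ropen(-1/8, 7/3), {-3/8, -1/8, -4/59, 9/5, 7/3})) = Union(ProductSet({-3/8, -1/8, 4/9, 6/5, 7/3}, {-3/8, -9/61, 4/9, 6/5, 13/8, 7/3, 4}), ProductSet(Interval.Ropen(-1/8, 7/3), {-3/8, -1/8, -4/59, 9/5, 7/3}), ProductSet(Interval(4/9, 6/5), Interval(-4/59, 4/9)))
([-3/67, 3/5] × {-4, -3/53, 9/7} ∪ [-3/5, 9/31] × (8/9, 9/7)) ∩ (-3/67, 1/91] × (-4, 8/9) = (-3/67, 1/91] × {-3/53}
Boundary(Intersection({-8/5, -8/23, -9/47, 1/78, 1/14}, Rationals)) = {-8/5, -8/23, -9/47, 1/78, 1/14}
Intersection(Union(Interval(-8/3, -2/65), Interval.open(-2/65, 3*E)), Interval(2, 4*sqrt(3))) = Interval(2, 4*sqrt(3))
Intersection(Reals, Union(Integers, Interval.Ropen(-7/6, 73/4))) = Union(Integers, Interval.Ropen(-7/6, 73/4))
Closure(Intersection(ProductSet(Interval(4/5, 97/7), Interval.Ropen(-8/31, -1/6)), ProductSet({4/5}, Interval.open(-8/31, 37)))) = ProductSet({4/5}, Interval(-8/31, -1/6))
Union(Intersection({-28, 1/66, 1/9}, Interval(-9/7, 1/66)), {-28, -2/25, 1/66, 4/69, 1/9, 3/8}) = {-28, -2/25, 1/66, 4/69, 1/9, 3/8}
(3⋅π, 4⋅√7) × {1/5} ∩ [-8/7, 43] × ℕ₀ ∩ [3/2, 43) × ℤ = ∅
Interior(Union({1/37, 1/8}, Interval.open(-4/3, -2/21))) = Interval.open(-4/3, -2/21)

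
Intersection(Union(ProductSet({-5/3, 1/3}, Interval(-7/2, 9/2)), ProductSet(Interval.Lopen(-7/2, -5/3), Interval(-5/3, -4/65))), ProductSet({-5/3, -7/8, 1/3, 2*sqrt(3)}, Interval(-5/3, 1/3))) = ProductSet({-5/3, 1/3}, Interval(-5/3, 1/3))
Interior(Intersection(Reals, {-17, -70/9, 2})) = EmptySet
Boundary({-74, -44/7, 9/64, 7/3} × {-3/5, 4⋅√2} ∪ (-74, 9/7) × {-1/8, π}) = ([-74, 9/7] × {-1/8, π}) ∪ ({-74, -44/7, 9/64, 7/3} × {-3/5, 4⋅√2})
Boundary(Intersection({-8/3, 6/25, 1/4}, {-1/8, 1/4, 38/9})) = {1/4}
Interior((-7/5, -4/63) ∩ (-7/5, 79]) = (-7/5, -4/63)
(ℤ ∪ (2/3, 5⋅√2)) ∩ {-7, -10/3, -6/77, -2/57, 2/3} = {-7}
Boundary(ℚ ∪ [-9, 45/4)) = (-∞, -9] ∪ [45/4, ∞)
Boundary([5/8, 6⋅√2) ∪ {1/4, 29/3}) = {1/4, 5/8, 29/3, 6⋅√2}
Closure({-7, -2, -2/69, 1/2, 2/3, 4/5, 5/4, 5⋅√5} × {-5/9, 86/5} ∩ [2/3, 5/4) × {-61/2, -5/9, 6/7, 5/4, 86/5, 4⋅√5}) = {2/3, 4/5} × {-5/9, 86/5}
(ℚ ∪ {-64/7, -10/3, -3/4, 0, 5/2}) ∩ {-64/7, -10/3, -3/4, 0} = {-64/7, -10/3, -3/4, 0}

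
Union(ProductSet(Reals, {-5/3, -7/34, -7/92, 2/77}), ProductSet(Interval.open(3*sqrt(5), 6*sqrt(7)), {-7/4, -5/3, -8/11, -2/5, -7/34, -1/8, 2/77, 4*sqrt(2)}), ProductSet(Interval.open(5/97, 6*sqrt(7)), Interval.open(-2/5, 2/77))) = Union(ProductSet(Interval.open(5/97, 6*sqrt(7)), Interval.open(-2/5, 2/77)), ProductSet(Interval.open(3*sqrt(5), 6*sqrt(7)), {-7/4, -5/3, -8/11, -2/5, -7/34, -1/8, 2/77, 4*sqrt(2)}), ProductSet(Reals, {-5/3, -7/34, -7/92, 2/77}))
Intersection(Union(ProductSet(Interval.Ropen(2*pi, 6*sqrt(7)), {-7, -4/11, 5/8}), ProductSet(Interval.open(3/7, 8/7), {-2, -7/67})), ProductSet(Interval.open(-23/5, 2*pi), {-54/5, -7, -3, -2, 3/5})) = ProductSet(Interval.open(3/7, 8/7), {-2})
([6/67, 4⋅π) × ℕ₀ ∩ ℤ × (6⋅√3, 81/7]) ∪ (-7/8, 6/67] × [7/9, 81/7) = ({1, 2, …, 12} × {11}) ∪ ((-7/8, 6/67] × [7/9, 81/7))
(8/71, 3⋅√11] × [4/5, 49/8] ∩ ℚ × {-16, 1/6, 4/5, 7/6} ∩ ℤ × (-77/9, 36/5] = {1, 2, …, 9} × {4/5, 7/6}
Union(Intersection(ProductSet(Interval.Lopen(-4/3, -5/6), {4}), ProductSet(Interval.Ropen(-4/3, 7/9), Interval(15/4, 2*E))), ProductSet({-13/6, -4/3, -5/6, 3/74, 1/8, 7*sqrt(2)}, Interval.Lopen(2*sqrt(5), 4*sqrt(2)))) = Union(ProductSet({-13/6, -4/3, -5/6, 3/74, 1/8, 7*sqrt(2)}, Interval.Lopen(2*sqrt(5), 4*sqrt(2))), ProductSet(Interval.Lopen(-4/3, -5/6), {4}))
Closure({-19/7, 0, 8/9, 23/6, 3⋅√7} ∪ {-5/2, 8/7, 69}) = {-19/7, -5/2, 0, 8/9, 8/7, 23/6, 69, 3⋅√7}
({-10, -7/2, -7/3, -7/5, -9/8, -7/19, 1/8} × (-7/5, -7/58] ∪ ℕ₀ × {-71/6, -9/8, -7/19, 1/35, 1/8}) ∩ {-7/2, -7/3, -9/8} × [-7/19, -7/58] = {-7/2, -7/3, -9/8} × [-7/19, -7/58]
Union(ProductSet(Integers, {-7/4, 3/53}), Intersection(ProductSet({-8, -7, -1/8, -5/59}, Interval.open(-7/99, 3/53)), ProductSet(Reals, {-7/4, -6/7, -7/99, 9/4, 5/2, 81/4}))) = ProductSet(Integers, {-7/4, 3/53})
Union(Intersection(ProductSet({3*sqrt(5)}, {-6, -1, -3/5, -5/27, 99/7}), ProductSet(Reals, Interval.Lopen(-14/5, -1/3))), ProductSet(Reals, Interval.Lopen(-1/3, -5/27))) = Union(ProductSet({3*sqrt(5)}, {-1, -3/5}), ProductSet(Reals, Interval.Lopen(-1/3, -5/27)))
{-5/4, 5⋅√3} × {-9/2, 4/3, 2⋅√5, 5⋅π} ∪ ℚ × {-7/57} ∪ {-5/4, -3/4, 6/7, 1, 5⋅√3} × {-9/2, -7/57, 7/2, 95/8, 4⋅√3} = (ℚ × {-7/57}) ∪ ({-5/4, 5⋅√3} × {-9/2, 4/3, 2⋅√5, 5⋅π}) ∪ ({-5/4, -3/4, 6/7, 1, 5⋅√3} × {-9/2, -7/57, 7/2, 95/8, 4⋅√3})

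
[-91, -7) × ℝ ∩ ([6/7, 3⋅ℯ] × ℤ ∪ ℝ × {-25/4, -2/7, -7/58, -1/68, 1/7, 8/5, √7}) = [-91, -7) × {-25/4, -2/7, -7/58, -1/68, 1/7, 8/5, √7}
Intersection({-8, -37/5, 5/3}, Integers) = {-8}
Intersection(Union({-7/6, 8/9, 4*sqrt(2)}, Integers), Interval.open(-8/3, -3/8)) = Union({-7/6}, Range(-2, 0, 1))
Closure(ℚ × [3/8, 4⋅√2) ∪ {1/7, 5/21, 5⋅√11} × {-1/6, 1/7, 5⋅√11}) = (ℝ × [3/8, 4⋅√2]) ∪ ({1/7, 5/21, 5⋅√11} × {-1/6, 1/7, 5⋅√11})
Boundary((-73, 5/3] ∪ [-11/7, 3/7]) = {-73, 5/3}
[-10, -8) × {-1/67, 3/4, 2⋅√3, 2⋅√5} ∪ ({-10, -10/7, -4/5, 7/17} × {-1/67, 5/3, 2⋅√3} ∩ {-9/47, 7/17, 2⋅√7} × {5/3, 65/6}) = ({7/17} × {5/3}) ∪ ([-10, -8) × {-1/67, 3/4, 2⋅√3, 2⋅√5})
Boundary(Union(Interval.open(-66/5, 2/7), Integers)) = Union(Complement(Integers, Interval.open(-66/5, 2/7)), {-66/5, 2/7})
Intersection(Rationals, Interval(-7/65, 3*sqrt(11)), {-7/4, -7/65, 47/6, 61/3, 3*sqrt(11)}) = {-7/65, 47/6}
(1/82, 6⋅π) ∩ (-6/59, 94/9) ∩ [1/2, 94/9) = [1/2, 94/9)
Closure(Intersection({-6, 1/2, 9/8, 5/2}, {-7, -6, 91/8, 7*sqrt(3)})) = {-6}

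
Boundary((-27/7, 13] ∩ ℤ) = {-3, -2, …, 13}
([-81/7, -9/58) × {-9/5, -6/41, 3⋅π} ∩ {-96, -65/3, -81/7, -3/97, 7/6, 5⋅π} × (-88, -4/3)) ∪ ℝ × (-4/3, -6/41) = ({-81/7} × {-9/5}) ∪ (ℝ × (-4/3, -6/41))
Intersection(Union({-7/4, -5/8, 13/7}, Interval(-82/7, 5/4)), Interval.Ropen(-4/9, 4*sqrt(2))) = Union({13/7}, Interval(-4/9, 5/4))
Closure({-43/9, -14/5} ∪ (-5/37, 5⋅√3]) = {-43/9, -14/5} ∪ [-5/37, 5⋅√3]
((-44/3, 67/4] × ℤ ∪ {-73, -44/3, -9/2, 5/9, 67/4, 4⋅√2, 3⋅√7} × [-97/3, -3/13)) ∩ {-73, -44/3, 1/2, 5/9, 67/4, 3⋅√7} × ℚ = ({1/2, 5/9, 67/4, 3⋅√7} × ℤ) ∪ ({-73, -44/3, 5/9, 67/4, 3⋅√7} × (ℚ ∩ [-97/3, -3/13)))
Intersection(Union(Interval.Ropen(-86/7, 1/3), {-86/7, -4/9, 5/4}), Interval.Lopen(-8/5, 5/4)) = Union({5/4}, Interval.open(-8/5, 1/3))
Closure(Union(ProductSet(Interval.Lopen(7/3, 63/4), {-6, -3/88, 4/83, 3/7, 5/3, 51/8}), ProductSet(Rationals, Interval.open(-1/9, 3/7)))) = Union(ProductSet(Interval(7/3, 63/4), {-6, -3/88, 4/83, 3/7, 5/3, 51/8}), ProductSet(Reals, Interval(-1/9, 3/7)))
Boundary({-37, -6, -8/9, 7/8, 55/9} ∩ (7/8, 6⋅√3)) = {55/9}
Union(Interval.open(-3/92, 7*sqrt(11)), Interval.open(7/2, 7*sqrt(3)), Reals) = Interval(-oo, oo)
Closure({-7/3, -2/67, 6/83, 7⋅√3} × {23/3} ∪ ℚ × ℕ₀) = (ℝ × ℕ₀) ∪ ({-7/3, -2/67, 6/83, 7⋅√3} × {23/3})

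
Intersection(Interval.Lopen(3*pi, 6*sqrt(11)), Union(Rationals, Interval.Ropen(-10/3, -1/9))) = Intersection(Interval.Lopen(3*pi, 6*sqrt(11)), Rationals)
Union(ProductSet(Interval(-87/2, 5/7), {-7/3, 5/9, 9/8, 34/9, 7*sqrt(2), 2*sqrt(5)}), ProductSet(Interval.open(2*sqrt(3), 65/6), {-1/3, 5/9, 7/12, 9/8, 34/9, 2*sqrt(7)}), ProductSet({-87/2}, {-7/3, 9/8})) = Union(ProductSet(Interval(-87/2, 5/7), {-7/3, 5/9, 9/8, 34/9, 7*sqrt(2), 2*sqrt(5)}), ProductSet(Interval.open(2*sqrt(3), 65/6), {-1/3, 5/9, 7/12, 9/8, 34/9, 2*sqrt(7)}))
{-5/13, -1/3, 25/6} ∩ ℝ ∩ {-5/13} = {-5/13}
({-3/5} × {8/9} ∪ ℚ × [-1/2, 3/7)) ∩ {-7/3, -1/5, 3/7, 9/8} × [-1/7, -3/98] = {-7/3, -1/5, 3/7, 9/8} × [-1/7, -3/98]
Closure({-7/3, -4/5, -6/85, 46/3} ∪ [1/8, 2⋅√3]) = {-7/3, -4/5, -6/85, 46/3} ∪ [1/8, 2⋅√3]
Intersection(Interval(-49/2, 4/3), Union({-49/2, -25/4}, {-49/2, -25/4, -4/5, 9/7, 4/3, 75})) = {-49/2, -25/4, -4/5, 9/7, 4/3}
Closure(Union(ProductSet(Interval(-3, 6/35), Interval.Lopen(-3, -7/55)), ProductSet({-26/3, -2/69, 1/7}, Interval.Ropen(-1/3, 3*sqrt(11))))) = Union(ProductSet({-26/3, -2/69, 1/7}, Interval(-1/3, 3*sqrt(11))), ProductSet(Interval(-3, 6/35), Interval(-3, -7/55)))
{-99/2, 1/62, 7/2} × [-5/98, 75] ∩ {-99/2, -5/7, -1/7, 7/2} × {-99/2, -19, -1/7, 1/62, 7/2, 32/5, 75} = {-99/2, 7/2} × {1/62, 7/2, 32/5, 75}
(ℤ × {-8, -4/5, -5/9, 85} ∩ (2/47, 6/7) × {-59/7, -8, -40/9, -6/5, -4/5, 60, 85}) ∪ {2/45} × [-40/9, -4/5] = {2/45} × [-40/9, -4/5]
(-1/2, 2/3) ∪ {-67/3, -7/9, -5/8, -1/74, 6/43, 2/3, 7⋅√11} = {-67/3, -7/9, -5/8, 7⋅√11} ∪ (-1/2, 2/3]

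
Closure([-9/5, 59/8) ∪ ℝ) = (-∞, ∞)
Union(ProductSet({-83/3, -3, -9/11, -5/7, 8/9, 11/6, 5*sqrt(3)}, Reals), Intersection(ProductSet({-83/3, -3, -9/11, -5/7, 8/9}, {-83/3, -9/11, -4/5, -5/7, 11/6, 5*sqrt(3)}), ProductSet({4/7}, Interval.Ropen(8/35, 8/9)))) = ProductSet({-83/3, -3, -9/11, -5/7, 8/9, 11/6, 5*sqrt(3)}, Reals)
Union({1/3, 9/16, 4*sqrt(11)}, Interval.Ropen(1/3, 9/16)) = Union({4*sqrt(11)}, Interval(1/3, 9/16))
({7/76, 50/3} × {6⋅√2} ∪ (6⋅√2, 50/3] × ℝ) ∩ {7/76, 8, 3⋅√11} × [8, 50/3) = ({7/76} × {6⋅√2}) ∪ ({3⋅√11} × [8, 50/3))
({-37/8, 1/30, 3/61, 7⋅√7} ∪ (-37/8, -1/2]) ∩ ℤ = {-4, -3, -2, -1}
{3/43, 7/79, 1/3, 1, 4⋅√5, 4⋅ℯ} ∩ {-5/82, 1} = {1}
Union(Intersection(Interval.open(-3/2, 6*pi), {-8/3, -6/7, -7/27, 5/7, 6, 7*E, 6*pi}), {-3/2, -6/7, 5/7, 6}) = {-3/2, -6/7, -7/27, 5/7, 6}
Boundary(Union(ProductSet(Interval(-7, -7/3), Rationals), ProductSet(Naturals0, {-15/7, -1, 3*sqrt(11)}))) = Union(ProductSet(Interval(-7, -7/3), Reals), ProductSet(Naturals0, {-15/7, -1, 3*sqrt(11)}))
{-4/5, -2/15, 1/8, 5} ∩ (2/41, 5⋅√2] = {1/8, 5}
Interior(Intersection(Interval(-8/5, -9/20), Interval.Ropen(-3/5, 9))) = Interval.open(-3/5, -9/20)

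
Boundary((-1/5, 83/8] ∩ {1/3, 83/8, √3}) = {1/3, 83/8, √3}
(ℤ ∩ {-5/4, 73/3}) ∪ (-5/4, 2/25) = (-5/4, 2/25)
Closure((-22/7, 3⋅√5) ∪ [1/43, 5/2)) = [-22/7, 3⋅√5]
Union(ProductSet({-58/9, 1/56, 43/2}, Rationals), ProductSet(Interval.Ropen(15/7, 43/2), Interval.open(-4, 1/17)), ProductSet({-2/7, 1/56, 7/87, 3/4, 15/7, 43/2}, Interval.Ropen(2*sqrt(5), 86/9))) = Union(ProductSet({-58/9, 1/56, 43/2}, Rationals), ProductSet({-2/7, 1/56, 7/87, 3/4, 15/7, 43/2}, Interval.Ropen(2*sqrt(5), 86/9)), ProductSet(Interval.Ropen(15/7, 43/2), Interval.open(-4, 1/17)))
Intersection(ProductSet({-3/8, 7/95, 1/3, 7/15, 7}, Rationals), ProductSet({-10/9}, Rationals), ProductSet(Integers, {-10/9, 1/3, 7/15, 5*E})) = EmptySet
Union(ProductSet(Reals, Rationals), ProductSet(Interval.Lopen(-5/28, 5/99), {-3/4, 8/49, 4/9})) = ProductSet(Reals, Rationals)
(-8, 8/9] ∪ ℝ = (-∞, ∞)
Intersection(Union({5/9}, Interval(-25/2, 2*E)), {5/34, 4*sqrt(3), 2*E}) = {5/34, 2*E}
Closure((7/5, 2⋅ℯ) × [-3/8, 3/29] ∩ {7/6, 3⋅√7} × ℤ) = ∅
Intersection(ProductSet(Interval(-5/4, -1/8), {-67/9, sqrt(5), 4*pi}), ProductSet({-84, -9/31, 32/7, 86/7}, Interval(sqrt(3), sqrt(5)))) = ProductSet({-9/31}, {sqrt(5)})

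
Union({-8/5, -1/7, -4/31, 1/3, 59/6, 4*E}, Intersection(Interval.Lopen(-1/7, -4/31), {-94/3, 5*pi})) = {-8/5, -1/7, -4/31, 1/3, 59/6, 4*E}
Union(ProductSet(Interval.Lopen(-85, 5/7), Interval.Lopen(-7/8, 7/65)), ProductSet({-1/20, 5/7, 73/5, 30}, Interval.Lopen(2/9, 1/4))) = Union(ProductSet({-1/20, 5/7, 73/5, 30}, Interval.Lopen(2/9, 1/4)), ProductSet(Interval.Lopen(-85, 5/7), Interval.Lopen(-7/8, 7/65)))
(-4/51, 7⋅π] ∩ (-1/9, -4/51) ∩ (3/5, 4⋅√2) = ∅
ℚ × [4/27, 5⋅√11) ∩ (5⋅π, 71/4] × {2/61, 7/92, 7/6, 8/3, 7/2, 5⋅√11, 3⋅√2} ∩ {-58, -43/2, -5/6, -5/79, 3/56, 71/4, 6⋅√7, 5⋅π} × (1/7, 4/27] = ∅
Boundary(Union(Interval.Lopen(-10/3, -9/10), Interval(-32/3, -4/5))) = {-32/3, -4/5}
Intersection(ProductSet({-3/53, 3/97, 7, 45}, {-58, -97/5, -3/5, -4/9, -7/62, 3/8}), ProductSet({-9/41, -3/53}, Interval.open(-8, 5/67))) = ProductSet({-3/53}, {-3/5, -4/9, -7/62})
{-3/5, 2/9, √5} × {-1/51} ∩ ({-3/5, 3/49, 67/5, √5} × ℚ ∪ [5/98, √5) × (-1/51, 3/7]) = {-3/5, √5} × {-1/51}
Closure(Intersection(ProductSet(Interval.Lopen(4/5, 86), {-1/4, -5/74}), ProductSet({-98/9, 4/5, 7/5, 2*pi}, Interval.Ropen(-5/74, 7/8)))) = ProductSet({7/5, 2*pi}, {-5/74})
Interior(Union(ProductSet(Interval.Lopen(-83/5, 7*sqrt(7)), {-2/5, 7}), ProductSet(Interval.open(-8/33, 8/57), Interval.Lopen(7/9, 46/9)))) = ProductSet(Interval.open(-8/33, 8/57), Interval.open(7/9, 46/9))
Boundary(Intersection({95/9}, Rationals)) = {95/9}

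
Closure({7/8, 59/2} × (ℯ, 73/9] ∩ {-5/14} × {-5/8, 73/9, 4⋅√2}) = ∅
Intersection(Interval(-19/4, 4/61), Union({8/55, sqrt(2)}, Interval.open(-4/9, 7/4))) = Interval.Lopen(-4/9, 4/61)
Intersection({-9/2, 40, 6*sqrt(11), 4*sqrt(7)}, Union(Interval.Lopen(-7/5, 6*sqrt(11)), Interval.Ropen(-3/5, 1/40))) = {6*sqrt(11), 4*sqrt(7)}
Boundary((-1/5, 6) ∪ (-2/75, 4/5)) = {-1/5, 6}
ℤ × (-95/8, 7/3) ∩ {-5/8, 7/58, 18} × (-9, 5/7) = {18} × (-9, 5/7)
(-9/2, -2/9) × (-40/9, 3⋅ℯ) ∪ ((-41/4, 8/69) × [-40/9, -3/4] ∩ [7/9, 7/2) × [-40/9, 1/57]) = (-9/2, -2/9) × (-40/9, 3⋅ℯ)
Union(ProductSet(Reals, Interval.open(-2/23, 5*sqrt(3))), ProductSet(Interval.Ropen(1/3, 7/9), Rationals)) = Union(ProductSet(Interval.Ropen(1/3, 7/9), Rationals), ProductSet(Reals, Interval.open(-2/23, 5*sqrt(3))))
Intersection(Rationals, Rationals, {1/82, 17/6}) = {1/82, 17/6}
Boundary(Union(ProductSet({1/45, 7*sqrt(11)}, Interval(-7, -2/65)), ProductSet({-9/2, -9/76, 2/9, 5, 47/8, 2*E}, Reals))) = Union(ProductSet({1/45, 7*sqrt(11)}, Interval(-7, -2/65)), ProductSet({-9/2, -9/76, 2/9, 5, 47/8, 2*E}, Reals))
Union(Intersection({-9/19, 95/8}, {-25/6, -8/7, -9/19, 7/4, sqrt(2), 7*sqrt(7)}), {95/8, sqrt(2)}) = {-9/19, 95/8, sqrt(2)}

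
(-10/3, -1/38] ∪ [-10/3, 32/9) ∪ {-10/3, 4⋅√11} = [-10/3, 32/9) ∪ {4⋅√11}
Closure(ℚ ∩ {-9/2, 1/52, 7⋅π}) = {-9/2, 1/52}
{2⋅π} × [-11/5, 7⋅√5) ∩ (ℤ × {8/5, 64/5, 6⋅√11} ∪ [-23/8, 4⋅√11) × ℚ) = {2⋅π} × (ℚ ∩ [-11/5, 7⋅√5))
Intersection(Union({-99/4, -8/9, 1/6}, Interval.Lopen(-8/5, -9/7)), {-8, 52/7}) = EmptySet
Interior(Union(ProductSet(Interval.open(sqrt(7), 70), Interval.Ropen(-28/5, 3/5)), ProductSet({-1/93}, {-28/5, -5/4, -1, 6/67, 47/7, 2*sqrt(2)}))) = ProductSet(Interval.open(sqrt(7), 70), Interval.open(-28/5, 3/5))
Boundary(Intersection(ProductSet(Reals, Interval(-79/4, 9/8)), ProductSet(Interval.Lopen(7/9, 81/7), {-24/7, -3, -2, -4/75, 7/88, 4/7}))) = ProductSet(Interval(7/9, 81/7), {-24/7, -3, -2, -4/75, 7/88, 4/7})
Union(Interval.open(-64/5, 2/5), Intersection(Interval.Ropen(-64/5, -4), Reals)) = Interval.Ropen(-64/5, 2/5)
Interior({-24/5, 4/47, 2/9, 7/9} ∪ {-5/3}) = ∅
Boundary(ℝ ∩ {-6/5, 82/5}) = {-6/5, 82/5}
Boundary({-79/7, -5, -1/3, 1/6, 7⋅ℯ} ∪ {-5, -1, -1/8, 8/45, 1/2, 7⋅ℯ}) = {-79/7, -5, -1, -1/3, -1/8, 1/6, 8/45, 1/2, 7⋅ℯ}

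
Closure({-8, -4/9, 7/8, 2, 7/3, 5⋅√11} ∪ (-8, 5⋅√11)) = [-8, 5⋅√11]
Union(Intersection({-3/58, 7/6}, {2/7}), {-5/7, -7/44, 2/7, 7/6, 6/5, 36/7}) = {-5/7, -7/44, 2/7, 7/6, 6/5, 36/7}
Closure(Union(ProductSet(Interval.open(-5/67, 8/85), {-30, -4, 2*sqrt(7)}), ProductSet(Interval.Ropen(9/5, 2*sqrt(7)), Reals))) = Union(ProductSet(Interval(-5/67, 8/85), {-30, -4, 2*sqrt(7)}), ProductSet(Interval(9/5, 2*sqrt(7)), Reals))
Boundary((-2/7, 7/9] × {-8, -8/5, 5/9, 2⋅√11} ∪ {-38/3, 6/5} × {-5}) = ({-38/3, 6/5} × {-5}) ∪ ([-2/7, 7/9] × {-8, -8/5, 5/9, 2⋅√11})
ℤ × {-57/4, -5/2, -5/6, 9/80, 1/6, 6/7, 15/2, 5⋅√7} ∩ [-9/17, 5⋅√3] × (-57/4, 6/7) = {0, 1, …, 8} × {-5/2, -5/6, 9/80, 1/6}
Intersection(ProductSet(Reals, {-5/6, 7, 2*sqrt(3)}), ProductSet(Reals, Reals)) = ProductSet(Reals, {-5/6, 7, 2*sqrt(3)})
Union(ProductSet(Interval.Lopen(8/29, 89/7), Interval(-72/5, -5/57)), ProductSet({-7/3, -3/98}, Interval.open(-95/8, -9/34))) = Union(ProductSet({-7/3, -3/98}, Interval.open(-95/8, -9/34)), ProductSet(Interval.Lopen(8/29, 89/7), Interval(-72/5, -5/57)))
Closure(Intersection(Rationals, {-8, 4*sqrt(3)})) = {-8}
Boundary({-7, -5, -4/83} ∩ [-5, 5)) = {-5, -4/83}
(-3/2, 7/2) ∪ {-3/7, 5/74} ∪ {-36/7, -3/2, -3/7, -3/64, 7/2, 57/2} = {-36/7, 57/2} ∪ [-3/2, 7/2]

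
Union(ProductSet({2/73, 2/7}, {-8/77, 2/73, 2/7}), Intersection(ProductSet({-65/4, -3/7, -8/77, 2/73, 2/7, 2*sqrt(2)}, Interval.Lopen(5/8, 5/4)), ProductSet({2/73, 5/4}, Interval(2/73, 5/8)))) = ProductSet({2/73, 2/7}, {-8/77, 2/73, 2/7})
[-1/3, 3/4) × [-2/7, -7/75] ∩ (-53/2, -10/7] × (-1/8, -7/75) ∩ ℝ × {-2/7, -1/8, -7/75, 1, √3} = ∅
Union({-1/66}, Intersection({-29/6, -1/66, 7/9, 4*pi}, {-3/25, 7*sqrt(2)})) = {-1/66}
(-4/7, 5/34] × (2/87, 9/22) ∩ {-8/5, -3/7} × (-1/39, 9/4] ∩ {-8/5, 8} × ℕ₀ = ∅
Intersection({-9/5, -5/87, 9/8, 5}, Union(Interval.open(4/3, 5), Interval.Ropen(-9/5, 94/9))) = {-9/5, -5/87, 9/8, 5}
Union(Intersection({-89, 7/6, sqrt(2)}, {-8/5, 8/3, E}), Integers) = Integers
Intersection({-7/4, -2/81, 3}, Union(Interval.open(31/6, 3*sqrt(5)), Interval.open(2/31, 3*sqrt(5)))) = {3}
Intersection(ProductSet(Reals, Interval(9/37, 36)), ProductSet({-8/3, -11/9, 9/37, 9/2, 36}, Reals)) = ProductSet({-8/3, -11/9, 9/37, 9/2, 36}, Interval(9/37, 36))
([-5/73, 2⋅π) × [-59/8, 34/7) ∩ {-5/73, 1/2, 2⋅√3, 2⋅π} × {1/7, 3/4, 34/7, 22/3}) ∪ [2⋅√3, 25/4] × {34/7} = ({-5/73, 1/2, 2⋅√3} × {1/7, 3/4}) ∪ ([2⋅√3, 25/4] × {34/7})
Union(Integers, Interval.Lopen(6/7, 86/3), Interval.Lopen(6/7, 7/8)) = Union(Integers, Interval.Lopen(6/7, 86/3))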